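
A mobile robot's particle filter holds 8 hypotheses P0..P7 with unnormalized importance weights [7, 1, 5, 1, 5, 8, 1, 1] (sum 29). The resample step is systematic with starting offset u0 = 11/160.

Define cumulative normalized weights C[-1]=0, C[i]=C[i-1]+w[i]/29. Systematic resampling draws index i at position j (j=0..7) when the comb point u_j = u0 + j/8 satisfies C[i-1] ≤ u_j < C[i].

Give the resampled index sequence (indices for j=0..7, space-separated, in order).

0 0 2 2 4 5 5 6

C = [7/29, 8/29, 13/29, 14/29, 19/29, 27/29, 28/29, 1]
j=0: u_0=11/160 ∈ [0, 7/29) → index 0
j=1: u_1=31/160 ∈ [0, 7/29) → index 0
j=2: u_2=51/160 ∈ [8/29, 13/29) → index 2
j=3: u_3=71/160 ∈ [8/29, 13/29) → index 2
j=4: u_4=91/160 ∈ [14/29, 19/29) → index 4
j=5: u_5=111/160 ∈ [19/29, 27/29) → index 5
j=6: u_6=131/160 ∈ [19/29, 27/29) → index 5
j=7: u_7=151/160 ∈ [27/29, 28/29) → index 6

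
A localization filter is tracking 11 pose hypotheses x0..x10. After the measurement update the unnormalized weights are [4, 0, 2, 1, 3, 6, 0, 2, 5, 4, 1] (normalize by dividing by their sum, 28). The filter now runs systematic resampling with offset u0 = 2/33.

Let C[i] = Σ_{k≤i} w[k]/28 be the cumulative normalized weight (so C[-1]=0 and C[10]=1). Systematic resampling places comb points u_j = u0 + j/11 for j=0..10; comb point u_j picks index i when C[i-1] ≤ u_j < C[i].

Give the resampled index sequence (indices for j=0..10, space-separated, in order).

C = [1/7, 1/7, 3/14, 1/4, 5/14, 4/7, 4/7, 9/14, 23/28, 27/28, 1]
j=0: u_0=2/33 ∈ [0, 1/7) → index 0
j=1: u_1=5/33 ∈ [1/7, 3/14) → index 2
j=2: u_2=8/33 ∈ [3/14, 1/4) → index 3
j=3: u_3=1/3 ∈ [1/4, 5/14) → index 4
j=4: u_4=14/33 ∈ [5/14, 4/7) → index 5
j=5: u_5=17/33 ∈ [5/14, 4/7) → index 5
j=6: u_6=20/33 ∈ [4/7, 9/14) → index 7
j=7: u_7=23/33 ∈ [9/14, 23/28) → index 8
j=8: u_8=26/33 ∈ [9/14, 23/28) → index 8
j=9: u_9=29/33 ∈ [23/28, 27/28) → index 9
j=10: u_10=32/33 ∈ [27/28, 1) → index 10

0 2 3 4 5 5 7 8 8 9 10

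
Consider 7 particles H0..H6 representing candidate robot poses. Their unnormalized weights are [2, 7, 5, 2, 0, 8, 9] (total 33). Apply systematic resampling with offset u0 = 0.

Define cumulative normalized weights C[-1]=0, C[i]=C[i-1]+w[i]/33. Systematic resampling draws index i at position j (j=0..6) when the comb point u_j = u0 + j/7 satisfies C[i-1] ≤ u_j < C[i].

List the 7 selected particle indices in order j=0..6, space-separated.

C = [2/33, 3/11, 14/33, 16/33, 16/33, 8/11, 1]
j=0: u_0=0 ∈ [0, 2/33) → index 0
j=1: u_1=1/7 ∈ [2/33, 3/11) → index 1
j=2: u_2=2/7 ∈ [3/11, 14/33) → index 2
j=3: u_3=3/7 ∈ [14/33, 16/33) → index 3
j=4: u_4=4/7 ∈ [16/33, 8/11) → index 5
j=5: u_5=5/7 ∈ [16/33, 8/11) → index 5
j=6: u_6=6/7 ∈ [8/11, 1) → index 6

0 1 2 3 5 5 6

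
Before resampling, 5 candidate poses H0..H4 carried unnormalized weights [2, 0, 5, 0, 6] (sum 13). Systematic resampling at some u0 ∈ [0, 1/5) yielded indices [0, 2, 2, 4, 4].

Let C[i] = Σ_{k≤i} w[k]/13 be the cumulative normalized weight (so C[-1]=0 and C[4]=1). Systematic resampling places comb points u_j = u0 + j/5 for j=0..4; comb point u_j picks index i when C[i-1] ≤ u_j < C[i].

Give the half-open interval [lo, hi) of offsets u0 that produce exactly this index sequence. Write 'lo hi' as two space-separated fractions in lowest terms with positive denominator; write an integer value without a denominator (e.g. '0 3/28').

C = [2/13, 2/13, 7/13, 7/13, 1]
j=0 picked index 0: u0 ∈ [0, 2/13)
j=1 picked index 2: u0 ∈ [-3/65, 22/65)
j=2 picked index 2: u0 ∈ [-16/65, 9/65)
j=3 picked index 4: u0 ∈ [-4/65, 2/5)
j=4 picked index 4: u0 ∈ [-17/65, 1/5)
intersection: [0, 9/65)

0 9/65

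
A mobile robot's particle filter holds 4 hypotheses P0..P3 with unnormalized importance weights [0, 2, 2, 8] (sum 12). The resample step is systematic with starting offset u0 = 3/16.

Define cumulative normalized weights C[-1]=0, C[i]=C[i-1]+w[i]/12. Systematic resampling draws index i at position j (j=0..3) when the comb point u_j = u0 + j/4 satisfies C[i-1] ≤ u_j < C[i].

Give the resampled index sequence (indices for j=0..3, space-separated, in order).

C = [0, 1/6, 1/3, 1]
j=0: u_0=3/16 ∈ [1/6, 1/3) → index 2
j=1: u_1=7/16 ∈ [1/3, 1) → index 3
j=2: u_2=11/16 ∈ [1/3, 1) → index 3
j=3: u_3=15/16 ∈ [1/3, 1) → index 3

2 3 3 3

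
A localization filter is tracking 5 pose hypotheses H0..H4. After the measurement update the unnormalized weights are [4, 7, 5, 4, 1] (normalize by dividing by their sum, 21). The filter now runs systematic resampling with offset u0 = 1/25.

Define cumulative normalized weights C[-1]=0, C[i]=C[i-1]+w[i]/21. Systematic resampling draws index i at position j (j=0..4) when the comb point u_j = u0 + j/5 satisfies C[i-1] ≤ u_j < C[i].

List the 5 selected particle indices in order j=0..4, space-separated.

0 1 1 2 3

C = [4/21, 11/21, 16/21, 20/21, 1]
j=0: u_0=1/25 ∈ [0, 4/21) → index 0
j=1: u_1=6/25 ∈ [4/21, 11/21) → index 1
j=2: u_2=11/25 ∈ [4/21, 11/21) → index 1
j=3: u_3=16/25 ∈ [11/21, 16/21) → index 2
j=4: u_4=21/25 ∈ [16/21, 20/21) → index 3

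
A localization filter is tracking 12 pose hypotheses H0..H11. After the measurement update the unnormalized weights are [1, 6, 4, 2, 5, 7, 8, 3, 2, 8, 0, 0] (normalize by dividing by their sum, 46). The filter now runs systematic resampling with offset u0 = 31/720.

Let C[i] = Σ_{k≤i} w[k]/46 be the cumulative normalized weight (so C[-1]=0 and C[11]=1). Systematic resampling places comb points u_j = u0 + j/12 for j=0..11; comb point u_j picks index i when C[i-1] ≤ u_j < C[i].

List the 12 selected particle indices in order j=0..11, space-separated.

1 1 2 4 4 5 5 6 6 8 9 9

C = [1/46, 7/46, 11/46, 13/46, 9/23, 25/46, 33/46, 18/23, 19/23, 1, 1, 1]
j=0: u_0=31/720 ∈ [1/46, 7/46) → index 1
j=1: u_1=91/720 ∈ [1/46, 7/46) → index 1
j=2: u_2=151/720 ∈ [7/46, 11/46) → index 2
j=3: u_3=211/720 ∈ [13/46, 9/23) → index 4
j=4: u_4=271/720 ∈ [13/46, 9/23) → index 4
j=5: u_5=331/720 ∈ [9/23, 25/46) → index 5
j=6: u_6=391/720 ∈ [9/23, 25/46) → index 5
j=7: u_7=451/720 ∈ [25/46, 33/46) → index 6
j=8: u_8=511/720 ∈ [25/46, 33/46) → index 6
j=9: u_9=571/720 ∈ [18/23, 19/23) → index 8
j=10: u_10=631/720 ∈ [19/23, 1) → index 9
j=11: u_11=691/720 ∈ [19/23, 1) → index 9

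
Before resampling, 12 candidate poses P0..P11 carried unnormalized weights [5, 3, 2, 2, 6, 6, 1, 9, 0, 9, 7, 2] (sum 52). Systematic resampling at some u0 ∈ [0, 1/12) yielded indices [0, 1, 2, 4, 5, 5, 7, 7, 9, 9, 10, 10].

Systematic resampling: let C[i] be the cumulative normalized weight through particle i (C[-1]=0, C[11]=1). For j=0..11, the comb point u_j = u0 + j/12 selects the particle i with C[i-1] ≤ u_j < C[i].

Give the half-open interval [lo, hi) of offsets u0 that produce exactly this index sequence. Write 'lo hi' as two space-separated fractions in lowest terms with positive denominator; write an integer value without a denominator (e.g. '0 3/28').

C = [5/52, 2/13, 5/26, 3/13, 9/26, 6/13, 25/52, 17/26, 17/26, 43/52, 25/26, 1]
j=0 picked index 0: u0 ∈ [0, 5/52)
j=1 picked index 1: u0 ∈ [1/78, 11/156)
j=2 picked index 2: u0 ∈ [-1/78, 1/39)
j=3 picked index 4: u0 ∈ [-1/52, 5/52)
j=4 picked index 5: u0 ∈ [1/78, 5/39)
j=5 picked index 5: u0 ∈ [-11/156, 7/156)
j=6 picked index 7: u0 ∈ [-1/52, 2/13)
j=7 picked index 7: u0 ∈ [-4/39, 11/156)
j=8 picked index 9: u0 ∈ [-1/78, 25/156)
j=9 picked index 9: u0 ∈ [-5/52, 1/13)
j=10 picked index 10: u0 ∈ [-1/156, 5/39)
j=11 picked index 10: u0 ∈ [-7/78, 7/156)
intersection: [1/78, 1/39)

1/78 1/39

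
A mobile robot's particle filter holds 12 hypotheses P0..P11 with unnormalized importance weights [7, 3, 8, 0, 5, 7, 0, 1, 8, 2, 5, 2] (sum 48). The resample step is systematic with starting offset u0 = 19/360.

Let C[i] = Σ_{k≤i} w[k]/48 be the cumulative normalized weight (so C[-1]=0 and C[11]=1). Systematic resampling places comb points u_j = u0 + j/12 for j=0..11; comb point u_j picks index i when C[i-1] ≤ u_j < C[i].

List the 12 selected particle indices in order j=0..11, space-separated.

0 0 2 2 4 4 5 7 8 8 10 11

C = [7/48, 5/24, 3/8, 3/8, 23/48, 5/8, 5/8, 31/48, 13/16, 41/48, 23/24, 1]
j=0: u_0=19/360 ∈ [0, 7/48) → index 0
j=1: u_1=49/360 ∈ [0, 7/48) → index 0
j=2: u_2=79/360 ∈ [5/24, 3/8) → index 2
j=3: u_3=109/360 ∈ [5/24, 3/8) → index 2
j=4: u_4=139/360 ∈ [3/8, 23/48) → index 4
j=5: u_5=169/360 ∈ [3/8, 23/48) → index 4
j=6: u_6=199/360 ∈ [23/48, 5/8) → index 5
j=7: u_7=229/360 ∈ [5/8, 31/48) → index 7
j=8: u_8=259/360 ∈ [31/48, 13/16) → index 8
j=9: u_9=289/360 ∈ [31/48, 13/16) → index 8
j=10: u_10=319/360 ∈ [41/48, 23/24) → index 10
j=11: u_11=349/360 ∈ [23/24, 1) → index 11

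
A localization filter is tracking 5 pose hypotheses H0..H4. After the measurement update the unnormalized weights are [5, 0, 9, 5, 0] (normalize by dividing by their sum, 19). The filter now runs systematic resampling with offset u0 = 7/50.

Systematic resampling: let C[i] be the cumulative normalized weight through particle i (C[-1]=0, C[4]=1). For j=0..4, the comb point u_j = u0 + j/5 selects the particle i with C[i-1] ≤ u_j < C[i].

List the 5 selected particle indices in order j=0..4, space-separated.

C = [5/19, 5/19, 14/19, 1, 1]
j=0: u_0=7/50 ∈ [0, 5/19) → index 0
j=1: u_1=17/50 ∈ [5/19, 14/19) → index 2
j=2: u_2=27/50 ∈ [5/19, 14/19) → index 2
j=3: u_3=37/50 ∈ [14/19, 1) → index 3
j=4: u_4=47/50 ∈ [14/19, 1) → index 3

0 2 2 3 3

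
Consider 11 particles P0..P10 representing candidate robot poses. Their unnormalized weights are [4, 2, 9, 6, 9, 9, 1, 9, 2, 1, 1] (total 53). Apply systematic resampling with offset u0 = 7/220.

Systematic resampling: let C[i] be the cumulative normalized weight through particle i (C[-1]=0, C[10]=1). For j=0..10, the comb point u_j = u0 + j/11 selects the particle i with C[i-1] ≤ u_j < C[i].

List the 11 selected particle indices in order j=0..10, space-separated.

0 2 2 3 3 4 5 5 7 7 8

C = [4/53, 6/53, 15/53, 21/53, 30/53, 39/53, 40/53, 49/53, 51/53, 52/53, 1]
j=0: u_0=7/220 ∈ [0, 4/53) → index 0
j=1: u_1=27/220 ∈ [6/53, 15/53) → index 2
j=2: u_2=47/220 ∈ [6/53, 15/53) → index 2
j=3: u_3=67/220 ∈ [15/53, 21/53) → index 3
j=4: u_4=87/220 ∈ [15/53, 21/53) → index 3
j=5: u_5=107/220 ∈ [21/53, 30/53) → index 4
j=6: u_6=127/220 ∈ [30/53, 39/53) → index 5
j=7: u_7=147/220 ∈ [30/53, 39/53) → index 5
j=8: u_8=167/220 ∈ [40/53, 49/53) → index 7
j=9: u_9=17/20 ∈ [40/53, 49/53) → index 7
j=10: u_10=207/220 ∈ [49/53, 51/53) → index 8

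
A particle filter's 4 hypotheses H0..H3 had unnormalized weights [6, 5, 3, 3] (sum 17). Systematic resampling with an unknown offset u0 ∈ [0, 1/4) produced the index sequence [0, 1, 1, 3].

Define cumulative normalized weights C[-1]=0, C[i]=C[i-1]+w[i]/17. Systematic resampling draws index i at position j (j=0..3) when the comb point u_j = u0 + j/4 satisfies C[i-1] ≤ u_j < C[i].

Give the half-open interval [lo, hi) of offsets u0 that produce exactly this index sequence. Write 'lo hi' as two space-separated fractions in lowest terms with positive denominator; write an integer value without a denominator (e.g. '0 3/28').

C = [6/17, 11/17, 14/17, 1]
j=0 picked index 0: u0 ∈ [0, 6/17)
j=1 picked index 1: u0 ∈ [7/68, 27/68)
j=2 picked index 1: u0 ∈ [-5/34, 5/34)
j=3 picked index 3: u0 ∈ [5/68, 1/4)
intersection: [7/68, 5/34)

7/68 5/34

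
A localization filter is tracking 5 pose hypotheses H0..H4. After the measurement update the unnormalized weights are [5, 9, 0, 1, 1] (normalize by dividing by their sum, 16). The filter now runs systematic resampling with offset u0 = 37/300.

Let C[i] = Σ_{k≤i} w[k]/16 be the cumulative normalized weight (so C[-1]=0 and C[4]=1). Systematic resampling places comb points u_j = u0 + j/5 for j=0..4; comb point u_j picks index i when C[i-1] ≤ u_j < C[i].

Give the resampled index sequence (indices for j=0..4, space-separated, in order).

0 1 1 1 3

C = [5/16, 7/8, 7/8, 15/16, 1]
j=0: u_0=37/300 ∈ [0, 5/16) → index 0
j=1: u_1=97/300 ∈ [5/16, 7/8) → index 1
j=2: u_2=157/300 ∈ [5/16, 7/8) → index 1
j=3: u_3=217/300 ∈ [5/16, 7/8) → index 1
j=4: u_4=277/300 ∈ [7/8, 15/16) → index 3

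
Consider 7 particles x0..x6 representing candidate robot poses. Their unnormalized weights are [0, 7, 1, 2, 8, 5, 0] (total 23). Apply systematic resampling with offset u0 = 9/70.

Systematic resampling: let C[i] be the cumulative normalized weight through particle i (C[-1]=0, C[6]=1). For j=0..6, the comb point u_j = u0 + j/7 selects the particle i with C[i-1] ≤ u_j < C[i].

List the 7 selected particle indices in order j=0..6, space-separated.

C = [0, 7/23, 8/23, 10/23, 18/23, 1, 1]
j=0: u_0=9/70 ∈ [0, 7/23) → index 1
j=1: u_1=19/70 ∈ [0, 7/23) → index 1
j=2: u_2=29/70 ∈ [8/23, 10/23) → index 3
j=3: u_3=39/70 ∈ [10/23, 18/23) → index 4
j=4: u_4=7/10 ∈ [10/23, 18/23) → index 4
j=5: u_5=59/70 ∈ [18/23, 1) → index 5
j=6: u_6=69/70 ∈ [18/23, 1) → index 5

1 1 3 4 4 5 5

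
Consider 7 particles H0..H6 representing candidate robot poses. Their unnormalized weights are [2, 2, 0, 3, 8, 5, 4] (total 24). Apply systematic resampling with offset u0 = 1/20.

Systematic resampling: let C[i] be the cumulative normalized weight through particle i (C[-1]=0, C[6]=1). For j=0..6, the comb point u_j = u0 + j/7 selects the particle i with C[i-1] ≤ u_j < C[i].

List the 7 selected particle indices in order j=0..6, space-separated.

0 3 4 4 4 5 6

C = [1/12, 1/6, 1/6, 7/24, 5/8, 5/6, 1]
j=0: u_0=1/20 ∈ [0, 1/12) → index 0
j=1: u_1=27/140 ∈ [1/6, 7/24) → index 3
j=2: u_2=47/140 ∈ [7/24, 5/8) → index 4
j=3: u_3=67/140 ∈ [7/24, 5/8) → index 4
j=4: u_4=87/140 ∈ [7/24, 5/8) → index 4
j=5: u_5=107/140 ∈ [5/8, 5/6) → index 5
j=6: u_6=127/140 ∈ [5/6, 1) → index 6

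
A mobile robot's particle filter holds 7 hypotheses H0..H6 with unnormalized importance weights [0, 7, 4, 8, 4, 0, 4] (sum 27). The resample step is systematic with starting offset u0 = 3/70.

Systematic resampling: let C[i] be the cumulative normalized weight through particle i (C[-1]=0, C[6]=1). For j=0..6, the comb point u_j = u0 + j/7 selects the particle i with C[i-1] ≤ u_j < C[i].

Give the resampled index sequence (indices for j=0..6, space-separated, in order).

1 1 2 3 3 4 6

C = [0, 7/27, 11/27, 19/27, 23/27, 23/27, 1]
j=0: u_0=3/70 ∈ [0, 7/27) → index 1
j=1: u_1=13/70 ∈ [0, 7/27) → index 1
j=2: u_2=23/70 ∈ [7/27, 11/27) → index 2
j=3: u_3=33/70 ∈ [11/27, 19/27) → index 3
j=4: u_4=43/70 ∈ [11/27, 19/27) → index 3
j=5: u_5=53/70 ∈ [19/27, 23/27) → index 4
j=6: u_6=9/10 ∈ [23/27, 1) → index 6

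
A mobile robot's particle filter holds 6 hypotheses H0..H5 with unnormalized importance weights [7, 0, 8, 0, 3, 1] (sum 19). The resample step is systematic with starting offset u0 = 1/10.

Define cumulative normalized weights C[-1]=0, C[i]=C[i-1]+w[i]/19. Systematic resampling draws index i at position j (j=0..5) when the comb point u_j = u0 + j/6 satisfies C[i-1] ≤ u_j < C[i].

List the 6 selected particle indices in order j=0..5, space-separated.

C = [7/19, 7/19, 15/19, 15/19, 18/19, 1]
j=0: u_0=1/10 ∈ [0, 7/19) → index 0
j=1: u_1=4/15 ∈ [0, 7/19) → index 0
j=2: u_2=13/30 ∈ [7/19, 15/19) → index 2
j=3: u_3=3/5 ∈ [7/19, 15/19) → index 2
j=4: u_4=23/30 ∈ [7/19, 15/19) → index 2
j=5: u_5=14/15 ∈ [15/19, 18/19) → index 4

0 0 2 2 2 4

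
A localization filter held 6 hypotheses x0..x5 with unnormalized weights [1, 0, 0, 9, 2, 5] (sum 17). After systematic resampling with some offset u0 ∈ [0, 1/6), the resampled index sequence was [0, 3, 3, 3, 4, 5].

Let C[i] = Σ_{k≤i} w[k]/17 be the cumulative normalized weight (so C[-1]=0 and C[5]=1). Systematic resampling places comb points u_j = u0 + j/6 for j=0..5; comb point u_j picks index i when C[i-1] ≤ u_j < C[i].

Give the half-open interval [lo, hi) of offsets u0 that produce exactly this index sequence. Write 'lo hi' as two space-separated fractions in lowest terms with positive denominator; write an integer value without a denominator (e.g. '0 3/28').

0 2/51

C = [1/17, 1/17, 1/17, 10/17, 12/17, 1]
j=0 picked index 0: u0 ∈ [0, 1/17)
j=1 picked index 3: u0 ∈ [-11/102, 43/102)
j=2 picked index 3: u0 ∈ [-14/51, 13/51)
j=3 picked index 3: u0 ∈ [-15/34, 3/34)
j=4 picked index 4: u0 ∈ [-4/51, 2/51)
j=5 picked index 5: u0 ∈ [-13/102, 1/6)
intersection: [0, 2/51)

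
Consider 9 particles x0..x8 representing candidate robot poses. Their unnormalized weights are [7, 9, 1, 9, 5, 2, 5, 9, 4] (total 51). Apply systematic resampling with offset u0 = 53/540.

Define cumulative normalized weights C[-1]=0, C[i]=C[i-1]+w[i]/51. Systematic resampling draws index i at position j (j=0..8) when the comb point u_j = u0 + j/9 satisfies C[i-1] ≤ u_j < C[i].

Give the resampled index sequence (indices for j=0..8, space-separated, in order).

0 1 2 3 4 6 7 7 8

C = [7/51, 16/51, 1/3, 26/51, 31/51, 11/17, 38/51, 47/51, 1]
j=0: u_0=53/540 ∈ [0, 7/51) → index 0
j=1: u_1=113/540 ∈ [7/51, 16/51) → index 1
j=2: u_2=173/540 ∈ [16/51, 1/3) → index 2
j=3: u_3=233/540 ∈ [1/3, 26/51) → index 3
j=4: u_4=293/540 ∈ [26/51, 31/51) → index 4
j=5: u_5=353/540 ∈ [11/17, 38/51) → index 6
j=6: u_6=413/540 ∈ [38/51, 47/51) → index 7
j=7: u_7=473/540 ∈ [38/51, 47/51) → index 7
j=8: u_8=533/540 ∈ [47/51, 1) → index 8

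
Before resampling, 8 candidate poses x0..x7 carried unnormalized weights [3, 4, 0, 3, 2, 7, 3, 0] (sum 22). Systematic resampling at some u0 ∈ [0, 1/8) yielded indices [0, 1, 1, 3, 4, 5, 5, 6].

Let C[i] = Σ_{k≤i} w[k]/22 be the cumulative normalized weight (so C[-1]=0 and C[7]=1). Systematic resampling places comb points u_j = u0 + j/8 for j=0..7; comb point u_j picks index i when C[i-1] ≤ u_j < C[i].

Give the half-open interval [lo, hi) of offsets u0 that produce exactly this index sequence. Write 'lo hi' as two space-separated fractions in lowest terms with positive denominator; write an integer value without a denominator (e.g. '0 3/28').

1/88 1/22

C = [3/22, 7/22, 7/22, 5/11, 6/11, 19/22, 1, 1]
j=0 picked index 0: u0 ∈ [0, 3/22)
j=1 picked index 1: u0 ∈ [1/88, 17/88)
j=2 picked index 1: u0 ∈ [-5/44, 3/44)
j=3 picked index 3: u0 ∈ [-5/88, 7/88)
j=4 picked index 4: u0 ∈ [-1/22, 1/22)
j=5 picked index 5: u0 ∈ [-7/88, 21/88)
j=6 picked index 5: u0 ∈ [-9/44, 5/44)
j=7 picked index 6: u0 ∈ [-1/88, 1/8)
intersection: [1/88, 1/22)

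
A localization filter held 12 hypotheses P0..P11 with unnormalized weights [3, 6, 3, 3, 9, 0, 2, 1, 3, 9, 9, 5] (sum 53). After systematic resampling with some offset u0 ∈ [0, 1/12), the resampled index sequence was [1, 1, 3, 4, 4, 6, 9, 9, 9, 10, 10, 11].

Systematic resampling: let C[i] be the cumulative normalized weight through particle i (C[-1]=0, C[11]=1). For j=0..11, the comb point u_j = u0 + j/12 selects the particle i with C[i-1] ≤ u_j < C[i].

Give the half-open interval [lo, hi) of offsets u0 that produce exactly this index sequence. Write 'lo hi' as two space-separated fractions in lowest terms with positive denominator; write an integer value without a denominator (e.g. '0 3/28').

7/106 11/159

C = [3/53, 9/53, 12/53, 15/53, 24/53, 24/53, 26/53, 27/53, 30/53, 39/53, 48/53, 1]
j=0 picked index 1: u0 ∈ [3/53, 9/53)
j=1 picked index 1: u0 ∈ [-17/636, 55/636)
j=2 picked index 3: u0 ∈ [19/318, 37/318)
j=3 picked index 4: u0 ∈ [7/212, 43/212)
j=4 picked index 4: u0 ∈ [-8/159, 19/159)
j=5 picked index 6: u0 ∈ [23/636, 47/636)
j=6 picked index 9: u0 ∈ [7/106, 25/106)
j=7 picked index 9: u0 ∈ [-11/636, 97/636)
j=8 picked index 9: u0 ∈ [-16/159, 11/159)
j=9 picked index 10: u0 ∈ [-3/212, 33/212)
j=10 picked index 10: u0 ∈ [-31/318, 23/318)
j=11 picked index 11: u0 ∈ [-7/636, 1/12)
intersection: [7/106, 11/159)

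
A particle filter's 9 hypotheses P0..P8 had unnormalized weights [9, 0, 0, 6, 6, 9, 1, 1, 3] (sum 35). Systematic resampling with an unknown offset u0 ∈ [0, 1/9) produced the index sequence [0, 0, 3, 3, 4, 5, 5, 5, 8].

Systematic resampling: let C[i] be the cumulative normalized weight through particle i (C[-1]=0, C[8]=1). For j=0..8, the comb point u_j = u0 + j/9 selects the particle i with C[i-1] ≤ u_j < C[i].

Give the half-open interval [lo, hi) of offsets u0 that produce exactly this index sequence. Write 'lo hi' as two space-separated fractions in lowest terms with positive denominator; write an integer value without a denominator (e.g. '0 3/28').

2/45 5/63

C = [9/35, 9/35, 9/35, 3/7, 3/5, 6/7, 31/35, 32/35, 1]
j=0 picked index 0: u0 ∈ [0, 9/35)
j=1 picked index 0: u0 ∈ [-1/9, 46/315)
j=2 picked index 3: u0 ∈ [11/315, 13/63)
j=3 picked index 3: u0 ∈ [-8/105, 2/21)
j=4 picked index 4: u0 ∈ [-1/63, 7/45)
j=5 picked index 5: u0 ∈ [2/45, 19/63)
j=6 picked index 5: u0 ∈ [-1/15, 4/21)
j=7 picked index 5: u0 ∈ [-8/45, 5/63)
j=8 picked index 8: u0 ∈ [8/315, 1/9)
intersection: [2/45, 5/63)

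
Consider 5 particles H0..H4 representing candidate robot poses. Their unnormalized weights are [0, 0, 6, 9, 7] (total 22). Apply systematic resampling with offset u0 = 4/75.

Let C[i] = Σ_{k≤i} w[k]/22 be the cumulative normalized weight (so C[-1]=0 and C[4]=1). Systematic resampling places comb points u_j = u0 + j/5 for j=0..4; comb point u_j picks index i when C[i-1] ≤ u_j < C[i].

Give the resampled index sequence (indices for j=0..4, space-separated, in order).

2 2 3 3 4

C = [0, 0, 3/11, 15/22, 1]
j=0: u_0=4/75 ∈ [0, 3/11) → index 2
j=1: u_1=19/75 ∈ [0, 3/11) → index 2
j=2: u_2=34/75 ∈ [3/11, 15/22) → index 3
j=3: u_3=49/75 ∈ [3/11, 15/22) → index 3
j=4: u_4=64/75 ∈ [15/22, 1) → index 4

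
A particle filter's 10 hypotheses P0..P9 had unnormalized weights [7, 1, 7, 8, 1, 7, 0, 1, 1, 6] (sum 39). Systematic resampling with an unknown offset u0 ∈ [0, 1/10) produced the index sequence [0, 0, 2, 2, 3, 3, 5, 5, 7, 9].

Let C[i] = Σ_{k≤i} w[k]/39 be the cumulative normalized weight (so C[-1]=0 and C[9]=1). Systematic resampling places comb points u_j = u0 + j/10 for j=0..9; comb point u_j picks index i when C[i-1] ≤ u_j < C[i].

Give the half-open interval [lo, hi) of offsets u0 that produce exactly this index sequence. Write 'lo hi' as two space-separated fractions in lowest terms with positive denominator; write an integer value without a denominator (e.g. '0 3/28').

1/65 4/195

C = [7/39, 8/39, 5/13, 23/39, 8/13, 31/39, 31/39, 32/39, 11/13, 1]
j=0 picked index 0: u0 ∈ [0, 7/39)
j=1 picked index 0: u0 ∈ [-1/10, 31/390)
j=2 picked index 2: u0 ∈ [1/195, 12/65)
j=3 picked index 2: u0 ∈ [-37/390, 11/130)
j=4 picked index 3: u0 ∈ [-1/65, 37/195)
j=5 picked index 3: u0 ∈ [-3/26, 7/78)
j=6 picked index 5: u0 ∈ [1/65, 38/195)
j=7 picked index 5: u0 ∈ [-11/130, 37/390)
j=8 picked index 7: u0 ∈ [-1/195, 4/195)
j=9 picked index 9: u0 ∈ [-7/130, 1/10)
intersection: [1/65, 4/195)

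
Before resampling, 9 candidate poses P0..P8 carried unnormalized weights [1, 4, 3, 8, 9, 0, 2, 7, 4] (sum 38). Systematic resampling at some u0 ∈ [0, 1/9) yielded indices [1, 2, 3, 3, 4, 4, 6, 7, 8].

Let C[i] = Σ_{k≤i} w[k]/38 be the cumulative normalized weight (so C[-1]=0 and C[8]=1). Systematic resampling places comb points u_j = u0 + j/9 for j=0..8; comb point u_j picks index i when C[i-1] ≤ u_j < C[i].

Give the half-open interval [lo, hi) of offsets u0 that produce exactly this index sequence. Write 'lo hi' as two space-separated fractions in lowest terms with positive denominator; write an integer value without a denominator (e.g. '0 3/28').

C = [1/38, 5/38, 4/19, 8/19, 25/38, 25/38, 27/38, 17/19, 1]
j=0 picked index 1: u0 ∈ [1/38, 5/38)
j=1 picked index 2: u0 ∈ [7/342, 17/171)
j=2 picked index 3: u0 ∈ [-2/171, 34/171)
j=3 picked index 3: u0 ∈ [-7/57, 5/57)
j=4 picked index 4: u0 ∈ [-4/171, 73/342)
j=5 picked index 4: u0 ∈ [-23/171, 35/342)
j=6 picked index 6: u0 ∈ [-1/114, 5/114)
j=7 picked index 7: u0 ∈ [-23/342, 20/171)
j=8 picked index 8: u0 ∈ [1/171, 1/9)
intersection: [1/38, 5/114)

1/38 5/114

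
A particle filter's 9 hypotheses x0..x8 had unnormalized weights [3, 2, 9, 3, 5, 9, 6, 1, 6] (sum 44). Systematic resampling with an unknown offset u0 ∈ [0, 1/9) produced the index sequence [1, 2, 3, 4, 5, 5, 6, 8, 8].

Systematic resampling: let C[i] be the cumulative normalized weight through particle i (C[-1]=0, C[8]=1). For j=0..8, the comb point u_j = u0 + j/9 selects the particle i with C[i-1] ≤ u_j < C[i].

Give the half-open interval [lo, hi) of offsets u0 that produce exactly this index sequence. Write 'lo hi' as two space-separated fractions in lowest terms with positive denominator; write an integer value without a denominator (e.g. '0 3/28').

C = [3/44, 5/44, 7/22, 17/44, 1/2, 31/44, 37/44, 19/22, 1]
j=0 picked index 1: u0 ∈ [3/44, 5/44)
j=1 picked index 2: u0 ∈ [1/396, 41/198)
j=2 picked index 3: u0 ∈ [19/198, 65/396)
j=3 picked index 4: u0 ∈ [7/132, 1/6)
j=4 picked index 5: u0 ∈ [1/18, 103/396)
j=5 picked index 5: u0 ∈ [-1/18, 59/396)
j=6 picked index 6: u0 ∈ [5/132, 23/132)
j=7 picked index 8: u0 ∈ [17/198, 2/9)
j=8 picked index 8: u0 ∈ [-5/198, 1/9)
intersection: [19/198, 1/9)

19/198 1/9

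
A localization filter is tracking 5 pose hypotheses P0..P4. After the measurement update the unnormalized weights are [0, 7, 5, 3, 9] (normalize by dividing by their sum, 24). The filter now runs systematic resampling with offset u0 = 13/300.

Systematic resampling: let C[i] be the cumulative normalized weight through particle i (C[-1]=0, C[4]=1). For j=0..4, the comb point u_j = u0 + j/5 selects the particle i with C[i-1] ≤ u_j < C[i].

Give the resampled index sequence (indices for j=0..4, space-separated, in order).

C = [0, 7/24, 1/2, 5/8, 1]
j=0: u_0=13/300 ∈ [0, 7/24) → index 1
j=1: u_1=73/300 ∈ [0, 7/24) → index 1
j=2: u_2=133/300 ∈ [7/24, 1/2) → index 2
j=3: u_3=193/300 ∈ [5/8, 1) → index 4
j=4: u_4=253/300 ∈ [5/8, 1) → index 4

1 1 2 4 4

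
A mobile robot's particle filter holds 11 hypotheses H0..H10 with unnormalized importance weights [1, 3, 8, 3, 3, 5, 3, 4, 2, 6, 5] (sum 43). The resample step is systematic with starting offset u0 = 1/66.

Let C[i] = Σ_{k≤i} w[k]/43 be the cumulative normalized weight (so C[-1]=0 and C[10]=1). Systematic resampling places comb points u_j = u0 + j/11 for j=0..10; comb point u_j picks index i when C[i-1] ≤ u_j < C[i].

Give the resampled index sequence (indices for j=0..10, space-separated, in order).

0 2 2 3 4 5 6 7 8 9 10

C = [1/43, 4/43, 12/43, 15/43, 18/43, 23/43, 26/43, 30/43, 32/43, 38/43, 1]
j=0: u_0=1/66 ∈ [0, 1/43) → index 0
j=1: u_1=7/66 ∈ [4/43, 12/43) → index 2
j=2: u_2=13/66 ∈ [4/43, 12/43) → index 2
j=3: u_3=19/66 ∈ [12/43, 15/43) → index 3
j=4: u_4=25/66 ∈ [15/43, 18/43) → index 4
j=5: u_5=31/66 ∈ [18/43, 23/43) → index 5
j=6: u_6=37/66 ∈ [23/43, 26/43) → index 6
j=7: u_7=43/66 ∈ [26/43, 30/43) → index 7
j=8: u_8=49/66 ∈ [30/43, 32/43) → index 8
j=9: u_9=5/6 ∈ [32/43, 38/43) → index 9
j=10: u_10=61/66 ∈ [38/43, 1) → index 10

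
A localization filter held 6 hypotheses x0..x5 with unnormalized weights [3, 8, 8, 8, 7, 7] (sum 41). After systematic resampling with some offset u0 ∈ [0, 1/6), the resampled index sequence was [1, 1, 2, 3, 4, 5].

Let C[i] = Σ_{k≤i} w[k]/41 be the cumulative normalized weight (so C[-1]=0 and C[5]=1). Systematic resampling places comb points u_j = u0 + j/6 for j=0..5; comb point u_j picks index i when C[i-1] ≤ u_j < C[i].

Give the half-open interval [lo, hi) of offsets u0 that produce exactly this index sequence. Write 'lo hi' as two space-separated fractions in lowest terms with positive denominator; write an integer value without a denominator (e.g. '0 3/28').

C = [3/41, 11/41, 19/41, 27/41, 34/41, 1]
j=0 picked index 1: u0 ∈ [3/41, 11/41)
j=1 picked index 1: u0 ∈ [-23/246, 25/246)
j=2 picked index 2: u0 ∈ [-8/123, 16/123)
j=3 picked index 3: u0 ∈ [-3/82, 13/82)
j=4 picked index 4: u0 ∈ [-1/123, 20/123)
j=5 picked index 5: u0 ∈ [-1/246, 1/6)
intersection: [3/41, 25/246)

3/41 25/246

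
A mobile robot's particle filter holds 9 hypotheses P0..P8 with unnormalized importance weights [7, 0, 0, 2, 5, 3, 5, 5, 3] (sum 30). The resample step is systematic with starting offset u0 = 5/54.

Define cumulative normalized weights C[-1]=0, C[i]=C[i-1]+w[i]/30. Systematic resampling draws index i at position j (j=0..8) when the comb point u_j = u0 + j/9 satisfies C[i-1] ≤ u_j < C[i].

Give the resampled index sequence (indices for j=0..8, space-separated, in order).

0 0 4 4 5 6 7 7 8

C = [7/30, 7/30, 7/30, 3/10, 7/15, 17/30, 11/15, 9/10, 1]
j=0: u_0=5/54 ∈ [0, 7/30) → index 0
j=1: u_1=11/54 ∈ [0, 7/30) → index 0
j=2: u_2=17/54 ∈ [3/10, 7/15) → index 4
j=3: u_3=23/54 ∈ [3/10, 7/15) → index 4
j=4: u_4=29/54 ∈ [7/15, 17/30) → index 5
j=5: u_5=35/54 ∈ [17/30, 11/15) → index 6
j=6: u_6=41/54 ∈ [11/15, 9/10) → index 7
j=7: u_7=47/54 ∈ [11/15, 9/10) → index 7
j=8: u_8=53/54 ∈ [9/10, 1) → index 8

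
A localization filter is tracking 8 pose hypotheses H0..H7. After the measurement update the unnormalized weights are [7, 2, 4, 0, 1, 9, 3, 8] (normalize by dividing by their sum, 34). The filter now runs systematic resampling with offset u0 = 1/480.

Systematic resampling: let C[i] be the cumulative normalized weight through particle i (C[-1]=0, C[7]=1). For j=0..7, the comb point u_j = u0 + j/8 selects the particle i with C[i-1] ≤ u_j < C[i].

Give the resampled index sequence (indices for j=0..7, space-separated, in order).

0 0 1 2 5 5 6 7

C = [7/34, 9/34, 13/34, 13/34, 7/17, 23/34, 13/17, 1]
j=0: u_0=1/480 ∈ [0, 7/34) → index 0
j=1: u_1=61/480 ∈ [0, 7/34) → index 0
j=2: u_2=121/480 ∈ [7/34, 9/34) → index 1
j=3: u_3=181/480 ∈ [9/34, 13/34) → index 2
j=4: u_4=241/480 ∈ [7/17, 23/34) → index 5
j=5: u_5=301/480 ∈ [7/17, 23/34) → index 5
j=6: u_6=361/480 ∈ [23/34, 13/17) → index 6
j=7: u_7=421/480 ∈ [13/17, 1) → index 7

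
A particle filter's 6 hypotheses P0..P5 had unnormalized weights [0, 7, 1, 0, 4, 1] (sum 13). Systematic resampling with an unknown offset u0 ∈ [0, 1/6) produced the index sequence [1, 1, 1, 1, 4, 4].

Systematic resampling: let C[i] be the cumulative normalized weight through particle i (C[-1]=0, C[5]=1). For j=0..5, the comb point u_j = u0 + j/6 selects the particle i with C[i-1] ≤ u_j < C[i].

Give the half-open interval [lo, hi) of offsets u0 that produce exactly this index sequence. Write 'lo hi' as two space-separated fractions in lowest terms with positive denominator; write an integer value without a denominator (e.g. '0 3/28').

C = [0, 7/13, 8/13, 8/13, 12/13, 1]
j=0 picked index 1: u0 ∈ [0, 7/13)
j=1 picked index 1: u0 ∈ [-1/6, 29/78)
j=2 picked index 1: u0 ∈ [-1/3, 8/39)
j=3 picked index 1: u0 ∈ [-1/2, 1/26)
j=4 picked index 4: u0 ∈ [-2/39, 10/39)
j=5 picked index 4: u0 ∈ [-17/78, 7/78)
intersection: [0, 1/26)

0 1/26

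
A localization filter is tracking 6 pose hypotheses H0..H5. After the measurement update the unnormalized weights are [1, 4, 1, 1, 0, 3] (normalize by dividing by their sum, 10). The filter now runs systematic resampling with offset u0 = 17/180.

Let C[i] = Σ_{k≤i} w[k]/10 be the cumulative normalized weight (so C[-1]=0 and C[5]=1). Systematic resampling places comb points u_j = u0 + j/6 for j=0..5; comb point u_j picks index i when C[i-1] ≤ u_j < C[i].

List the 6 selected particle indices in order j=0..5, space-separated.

C = [1/10, 1/2, 3/5, 7/10, 7/10, 1]
j=0: u_0=17/180 ∈ [0, 1/10) → index 0
j=1: u_1=47/180 ∈ [1/10, 1/2) → index 1
j=2: u_2=77/180 ∈ [1/10, 1/2) → index 1
j=3: u_3=107/180 ∈ [1/2, 3/5) → index 2
j=4: u_4=137/180 ∈ [7/10, 1) → index 5
j=5: u_5=167/180 ∈ [7/10, 1) → index 5

0 1 1 2 5 5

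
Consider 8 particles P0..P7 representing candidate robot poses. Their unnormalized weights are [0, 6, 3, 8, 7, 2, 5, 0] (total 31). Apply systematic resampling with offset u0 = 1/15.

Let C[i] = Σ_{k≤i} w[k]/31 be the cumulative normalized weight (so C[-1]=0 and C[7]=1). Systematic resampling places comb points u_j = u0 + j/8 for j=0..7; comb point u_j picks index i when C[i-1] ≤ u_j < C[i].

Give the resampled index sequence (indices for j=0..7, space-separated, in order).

C = [0, 6/31, 9/31, 17/31, 24/31, 26/31, 1, 1]
j=0: u_0=1/15 ∈ [0, 6/31) → index 1
j=1: u_1=23/120 ∈ [0, 6/31) → index 1
j=2: u_2=19/60 ∈ [9/31, 17/31) → index 3
j=3: u_3=53/120 ∈ [9/31, 17/31) → index 3
j=4: u_4=17/30 ∈ [17/31, 24/31) → index 4
j=5: u_5=83/120 ∈ [17/31, 24/31) → index 4
j=6: u_6=49/60 ∈ [24/31, 26/31) → index 5
j=7: u_7=113/120 ∈ [26/31, 1) → index 6

1 1 3 3 4 4 5 6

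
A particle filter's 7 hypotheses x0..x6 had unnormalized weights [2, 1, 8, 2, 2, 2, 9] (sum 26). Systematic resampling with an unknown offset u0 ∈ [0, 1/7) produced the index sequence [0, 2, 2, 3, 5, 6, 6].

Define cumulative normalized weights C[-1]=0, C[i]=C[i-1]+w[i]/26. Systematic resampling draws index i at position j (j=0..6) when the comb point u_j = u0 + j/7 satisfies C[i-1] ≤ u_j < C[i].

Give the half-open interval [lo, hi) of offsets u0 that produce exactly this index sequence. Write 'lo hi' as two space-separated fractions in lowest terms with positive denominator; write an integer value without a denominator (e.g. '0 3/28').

C = [1/13, 3/26, 11/26, 1/2, 15/26, 17/26, 1]
j=0 picked index 0: u0 ∈ [0, 1/13)
j=1 picked index 2: u0 ∈ [-5/182, 51/182)
j=2 picked index 2: u0 ∈ [-31/182, 25/182)
j=3 picked index 3: u0 ∈ [-1/182, 1/14)
j=4 picked index 5: u0 ∈ [1/182, 15/182)
j=5 picked index 6: u0 ∈ [-11/182, 2/7)
j=6 picked index 6: u0 ∈ [-37/182, 1/7)
intersection: [1/182, 1/14)

1/182 1/14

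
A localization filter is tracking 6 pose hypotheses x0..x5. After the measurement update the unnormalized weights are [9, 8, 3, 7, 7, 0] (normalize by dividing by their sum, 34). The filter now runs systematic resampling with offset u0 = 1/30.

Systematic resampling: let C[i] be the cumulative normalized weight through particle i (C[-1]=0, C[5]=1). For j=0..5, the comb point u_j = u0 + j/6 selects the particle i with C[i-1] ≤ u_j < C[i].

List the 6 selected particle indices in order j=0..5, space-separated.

C = [9/34, 1/2, 10/17, 27/34, 1, 1]
j=0: u_0=1/30 ∈ [0, 9/34) → index 0
j=1: u_1=1/5 ∈ [0, 9/34) → index 0
j=2: u_2=11/30 ∈ [9/34, 1/2) → index 1
j=3: u_3=8/15 ∈ [1/2, 10/17) → index 2
j=4: u_4=7/10 ∈ [10/17, 27/34) → index 3
j=5: u_5=13/15 ∈ [27/34, 1) → index 4

0 0 1 2 3 4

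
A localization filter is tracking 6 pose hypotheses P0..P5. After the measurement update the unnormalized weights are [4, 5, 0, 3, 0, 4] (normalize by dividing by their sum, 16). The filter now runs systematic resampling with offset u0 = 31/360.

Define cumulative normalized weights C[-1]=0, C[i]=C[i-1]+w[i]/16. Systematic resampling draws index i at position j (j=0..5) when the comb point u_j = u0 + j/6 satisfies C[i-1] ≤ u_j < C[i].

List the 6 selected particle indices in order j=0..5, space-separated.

C = [1/4, 9/16, 9/16, 3/4, 3/4, 1]
j=0: u_0=31/360 ∈ [0, 1/4) → index 0
j=1: u_1=91/360 ∈ [1/4, 9/16) → index 1
j=2: u_2=151/360 ∈ [1/4, 9/16) → index 1
j=3: u_3=211/360 ∈ [9/16, 3/4) → index 3
j=4: u_4=271/360 ∈ [3/4, 1) → index 5
j=5: u_5=331/360 ∈ [3/4, 1) → index 5

0 1 1 3 5 5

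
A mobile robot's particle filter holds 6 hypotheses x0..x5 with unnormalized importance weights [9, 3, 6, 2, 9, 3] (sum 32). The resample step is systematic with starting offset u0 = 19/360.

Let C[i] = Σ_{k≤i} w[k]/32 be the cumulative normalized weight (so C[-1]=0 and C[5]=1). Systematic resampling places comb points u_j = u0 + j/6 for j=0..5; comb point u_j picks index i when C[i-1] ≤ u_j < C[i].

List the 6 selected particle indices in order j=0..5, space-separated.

C = [9/32, 3/8, 9/16, 5/8, 29/32, 1]
j=0: u_0=19/360 ∈ [0, 9/32) → index 0
j=1: u_1=79/360 ∈ [0, 9/32) → index 0
j=2: u_2=139/360 ∈ [3/8, 9/16) → index 2
j=3: u_3=199/360 ∈ [3/8, 9/16) → index 2
j=4: u_4=259/360 ∈ [5/8, 29/32) → index 4
j=5: u_5=319/360 ∈ [5/8, 29/32) → index 4

0 0 2 2 4 4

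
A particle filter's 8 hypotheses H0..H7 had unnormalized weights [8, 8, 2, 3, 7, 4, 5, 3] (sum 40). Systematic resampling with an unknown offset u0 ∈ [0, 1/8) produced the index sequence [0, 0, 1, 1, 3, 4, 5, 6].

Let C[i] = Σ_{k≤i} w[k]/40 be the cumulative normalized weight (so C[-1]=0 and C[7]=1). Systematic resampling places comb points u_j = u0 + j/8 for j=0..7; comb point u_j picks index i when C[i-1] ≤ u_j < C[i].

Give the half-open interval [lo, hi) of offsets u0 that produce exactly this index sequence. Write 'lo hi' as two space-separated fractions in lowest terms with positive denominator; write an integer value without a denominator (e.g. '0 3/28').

0 1/40

C = [1/5, 2/5, 9/20, 21/40, 7/10, 4/5, 37/40, 1]
j=0 picked index 0: u0 ∈ [0, 1/5)
j=1 picked index 0: u0 ∈ [-1/8, 3/40)
j=2 picked index 1: u0 ∈ [-1/20, 3/20)
j=3 picked index 1: u0 ∈ [-7/40, 1/40)
j=4 picked index 3: u0 ∈ [-1/20, 1/40)
j=5 picked index 4: u0 ∈ [-1/10, 3/40)
j=6 picked index 5: u0 ∈ [-1/20, 1/20)
j=7 picked index 6: u0 ∈ [-3/40, 1/20)
intersection: [0, 1/40)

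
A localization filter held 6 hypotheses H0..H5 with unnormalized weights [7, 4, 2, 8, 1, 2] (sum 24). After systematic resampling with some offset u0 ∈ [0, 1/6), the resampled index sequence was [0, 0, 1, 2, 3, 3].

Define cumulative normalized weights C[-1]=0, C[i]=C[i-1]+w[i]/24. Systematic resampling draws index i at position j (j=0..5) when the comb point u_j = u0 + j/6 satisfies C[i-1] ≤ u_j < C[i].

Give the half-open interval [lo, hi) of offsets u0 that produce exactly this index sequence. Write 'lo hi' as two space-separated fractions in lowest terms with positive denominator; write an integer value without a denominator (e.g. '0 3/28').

C = [7/24, 11/24, 13/24, 7/8, 11/12, 1]
j=0 picked index 0: u0 ∈ [0, 7/24)
j=1 picked index 0: u0 ∈ [-1/6, 1/8)
j=2 picked index 1: u0 ∈ [-1/24, 1/8)
j=3 picked index 2: u0 ∈ [-1/24, 1/24)
j=4 picked index 3: u0 ∈ [-1/8, 5/24)
j=5 picked index 3: u0 ∈ [-7/24, 1/24)
intersection: [0, 1/24)

0 1/24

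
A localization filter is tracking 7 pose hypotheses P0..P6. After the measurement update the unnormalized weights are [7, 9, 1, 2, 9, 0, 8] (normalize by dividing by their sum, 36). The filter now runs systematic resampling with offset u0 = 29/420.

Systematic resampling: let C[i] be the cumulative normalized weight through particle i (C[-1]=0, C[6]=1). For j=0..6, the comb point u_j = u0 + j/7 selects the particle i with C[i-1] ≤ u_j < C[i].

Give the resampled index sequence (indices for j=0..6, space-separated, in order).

C = [7/36, 4/9, 17/36, 19/36, 7/9, 7/9, 1]
j=0: u_0=29/420 ∈ [0, 7/36) → index 0
j=1: u_1=89/420 ∈ [7/36, 4/9) → index 1
j=2: u_2=149/420 ∈ [7/36, 4/9) → index 1
j=3: u_3=209/420 ∈ [17/36, 19/36) → index 3
j=4: u_4=269/420 ∈ [19/36, 7/9) → index 4
j=5: u_5=47/60 ∈ [7/9, 1) → index 6
j=6: u_6=389/420 ∈ [7/9, 1) → index 6

0 1 1 3 4 6 6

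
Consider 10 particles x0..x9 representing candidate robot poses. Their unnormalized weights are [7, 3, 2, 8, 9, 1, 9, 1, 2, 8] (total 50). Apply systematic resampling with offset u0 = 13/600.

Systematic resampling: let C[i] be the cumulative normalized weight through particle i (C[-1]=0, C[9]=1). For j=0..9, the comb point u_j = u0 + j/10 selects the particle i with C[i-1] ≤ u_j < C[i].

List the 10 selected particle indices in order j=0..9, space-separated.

0 0 2 3 4 4 6 6 8 9

C = [7/50, 1/5, 6/25, 2/5, 29/50, 3/5, 39/50, 4/5, 21/25, 1]
j=0: u_0=13/600 ∈ [0, 7/50) → index 0
j=1: u_1=73/600 ∈ [0, 7/50) → index 0
j=2: u_2=133/600 ∈ [1/5, 6/25) → index 2
j=3: u_3=193/600 ∈ [6/25, 2/5) → index 3
j=4: u_4=253/600 ∈ [2/5, 29/50) → index 4
j=5: u_5=313/600 ∈ [2/5, 29/50) → index 4
j=6: u_6=373/600 ∈ [3/5, 39/50) → index 6
j=7: u_7=433/600 ∈ [3/5, 39/50) → index 6
j=8: u_8=493/600 ∈ [4/5, 21/25) → index 8
j=9: u_9=553/600 ∈ [21/25, 1) → index 9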